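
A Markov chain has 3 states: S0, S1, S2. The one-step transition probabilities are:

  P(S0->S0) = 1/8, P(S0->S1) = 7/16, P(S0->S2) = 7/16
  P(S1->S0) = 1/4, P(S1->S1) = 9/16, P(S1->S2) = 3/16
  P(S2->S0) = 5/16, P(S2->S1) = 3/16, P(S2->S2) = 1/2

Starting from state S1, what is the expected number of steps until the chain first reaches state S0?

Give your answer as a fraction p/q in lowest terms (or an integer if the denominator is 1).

Answer: 176/47

Derivation:
Let h_i = expected steps to first reach S0 from state i.
Boundary: h_S0 = 0.
First-step equations for the other states:
  h_S1 = 1 + 1/4*h_S0 + 9/16*h_S1 + 3/16*h_S2
  h_S2 = 1 + 5/16*h_S0 + 3/16*h_S1 + 1/2*h_S2

Substituting h_S0 = 0 and rearranging gives the linear system (I - Q) h = 1:
  [7/16, -3/16] . (h_S1, h_S2) = 1
  [-3/16, 1/2] . (h_S1, h_S2) = 1

Solving yields:
  h_S1 = 176/47
  h_S2 = 160/47

Starting state is S1, so the expected hitting time is h_S1 = 176/47.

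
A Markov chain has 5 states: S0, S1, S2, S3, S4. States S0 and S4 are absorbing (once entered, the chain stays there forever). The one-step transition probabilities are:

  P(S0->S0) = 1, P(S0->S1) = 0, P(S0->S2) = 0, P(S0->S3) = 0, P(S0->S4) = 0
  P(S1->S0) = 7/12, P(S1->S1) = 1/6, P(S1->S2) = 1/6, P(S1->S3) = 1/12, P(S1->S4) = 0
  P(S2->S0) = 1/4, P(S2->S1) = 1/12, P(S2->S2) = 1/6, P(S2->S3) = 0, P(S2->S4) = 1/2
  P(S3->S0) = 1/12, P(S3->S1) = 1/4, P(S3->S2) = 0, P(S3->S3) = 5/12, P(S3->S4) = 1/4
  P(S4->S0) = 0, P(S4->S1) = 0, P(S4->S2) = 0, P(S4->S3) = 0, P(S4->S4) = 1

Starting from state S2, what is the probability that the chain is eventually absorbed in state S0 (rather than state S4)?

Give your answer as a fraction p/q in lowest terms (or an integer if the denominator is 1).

Let a_i = P(absorbed in S0 | start in state i).
Boundary conditions: a_S0 = 1, a_S4 = 0.
For each transient state i, a_i = sum_j P(i->j) * a_j:
  a_S1 = 7/12*a_S0 + 1/6*a_S1 + 1/6*a_S2 + 1/12*a_S3 + 0*a_S4
  a_S2 = 1/4*a_S0 + 1/12*a_S1 + 1/6*a_S2 + 0*a_S3 + 1/2*a_S4
  a_S3 = 1/12*a_S0 + 1/4*a_S1 + 0*a_S2 + 5/12*a_S3 + 1/4*a_S4

Substituting a_S0 = 1 and a_S4 = 0, rearrange to (I - Q) a = r where r[i] = P(i -> S0):
  [5/6, -1/6, -1/12] . (a_S1, a_S2, a_S3) = 7/12
  [-1/12, 5/6, 0] . (a_S1, a_S2, a_S3) = 1/4
  [-1/4, 0, 7/12] . (a_S1, a_S2, a_S3) = 1/12

Solving yields:
  a_S1 = 271/328
  a_S2 = 251/656
  a_S3 = 163/328

Starting state is S2, so the absorption probability is a_S2 = 251/656.

Answer: 251/656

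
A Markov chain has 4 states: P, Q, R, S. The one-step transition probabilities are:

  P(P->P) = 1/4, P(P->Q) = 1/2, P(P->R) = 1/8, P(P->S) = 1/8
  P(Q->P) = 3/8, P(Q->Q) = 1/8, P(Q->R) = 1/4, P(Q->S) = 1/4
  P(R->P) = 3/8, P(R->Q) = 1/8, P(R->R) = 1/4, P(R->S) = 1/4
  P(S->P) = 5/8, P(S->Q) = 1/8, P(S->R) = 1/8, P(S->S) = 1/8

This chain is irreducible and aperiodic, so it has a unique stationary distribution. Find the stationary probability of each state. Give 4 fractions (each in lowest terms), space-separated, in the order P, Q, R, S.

Answer: 31/83 22/83 15/83 15/83

Derivation:
The stationary distribution satisfies pi = pi * P, i.e.:
  pi_P = 1/4*pi_P + 3/8*pi_Q + 3/8*pi_R + 5/8*pi_S
  pi_Q = 1/2*pi_P + 1/8*pi_Q + 1/8*pi_R + 1/8*pi_S
  pi_R = 1/8*pi_P + 1/4*pi_Q + 1/4*pi_R + 1/8*pi_S
  pi_S = 1/8*pi_P + 1/4*pi_Q + 1/4*pi_R + 1/8*pi_S
with normalization: pi_P + pi_Q + pi_R + pi_S = 1.

Using the first 3 balance equations plus normalization, the linear system A*pi = b is:
  [-3/4, 3/8, 3/8, 5/8] . pi = 0
  [1/2, -7/8, 1/8, 1/8] . pi = 0
  [1/8, 1/4, -3/4, 1/8] . pi = 0
  [1, 1, 1, 1] . pi = 1

Solving yields:
  pi_P = 31/83
  pi_Q = 22/83
  pi_R = 15/83
  pi_S = 15/83

Verification (pi * P):
  31/83*1/4 + 22/83*3/8 + 15/83*3/8 + 15/83*5/8 = 31/83 = pi_P  (ok)
  31/83*1/2 + 22/83*1/8 + 15/83*1/8 + 15/83*1/8 = 22/83 = pi_Q  (ok)
  31/83*1/8 + 22/83*1/4 + 15/83*1/4 + 15/83*1/8 = 15/83 = pi_R  (ok)
  31/83*1/8 + 22/83*1/4 + 15/83*1/4 + 15/83*1/8 = 15/83 = pi_S  (ok)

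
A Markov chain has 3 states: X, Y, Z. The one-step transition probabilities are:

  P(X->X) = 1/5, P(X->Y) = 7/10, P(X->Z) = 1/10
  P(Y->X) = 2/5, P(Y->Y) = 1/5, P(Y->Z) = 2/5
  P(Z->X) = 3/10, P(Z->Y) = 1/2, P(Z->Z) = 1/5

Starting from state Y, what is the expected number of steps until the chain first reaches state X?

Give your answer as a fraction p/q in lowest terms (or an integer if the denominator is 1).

Answer: 30/11

Derivation:
Let h_i = expected steps to first reach X from state i.
Boundary: h_X = 0.
First-step equations for the other states:
  h_Y = 1 + 2/5*h_X + 1/5*h_Y + 2/5*h_Z
  h_Z = 1 + 3/10*h_X + 1/2*h_Y + 1/5*h_Z

Substituting h_X = 0 and rearranging gives the linear system (I - Q) h = 1:
  [4/5, -2/5] . (h_Y, h_Z) = 1
  [-1/2, 4/5] . (h_Y, h_Z) = 1

Solving yields:
  h_Y = 30/11
  h_Z = 65/22

Starting state is Y, so the expected hitting time is h_Y = 30/11.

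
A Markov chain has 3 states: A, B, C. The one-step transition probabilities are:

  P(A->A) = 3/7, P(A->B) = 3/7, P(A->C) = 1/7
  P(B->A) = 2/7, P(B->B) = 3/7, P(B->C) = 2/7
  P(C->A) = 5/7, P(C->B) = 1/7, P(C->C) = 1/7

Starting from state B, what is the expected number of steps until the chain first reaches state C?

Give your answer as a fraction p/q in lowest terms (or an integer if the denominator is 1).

Let h_i = expected steps to first reach C from state i.
Boundary: h_C = 0.
First-step equations for the other states:
  h_A = 1 + 3/7*h_A + 3/7*h_B + 1/7*h_C
  h_B = 1 + 2/7*h_A + 3/7*h_B + 2/7*h_C

Substituting h_C = 0 and rearranging gives the linear system (I - Q) h = 1:
  [4/7, -3/7] . (h_A, h_B) = 1
  [-2/7, 4/7] . (h_A, h_B) = 1

Solving yields:
  h_A = 49/10
  h_B = 21/5

Starting state is B, so the expected hitting time is h_B = 21/5.

Answer: 21/5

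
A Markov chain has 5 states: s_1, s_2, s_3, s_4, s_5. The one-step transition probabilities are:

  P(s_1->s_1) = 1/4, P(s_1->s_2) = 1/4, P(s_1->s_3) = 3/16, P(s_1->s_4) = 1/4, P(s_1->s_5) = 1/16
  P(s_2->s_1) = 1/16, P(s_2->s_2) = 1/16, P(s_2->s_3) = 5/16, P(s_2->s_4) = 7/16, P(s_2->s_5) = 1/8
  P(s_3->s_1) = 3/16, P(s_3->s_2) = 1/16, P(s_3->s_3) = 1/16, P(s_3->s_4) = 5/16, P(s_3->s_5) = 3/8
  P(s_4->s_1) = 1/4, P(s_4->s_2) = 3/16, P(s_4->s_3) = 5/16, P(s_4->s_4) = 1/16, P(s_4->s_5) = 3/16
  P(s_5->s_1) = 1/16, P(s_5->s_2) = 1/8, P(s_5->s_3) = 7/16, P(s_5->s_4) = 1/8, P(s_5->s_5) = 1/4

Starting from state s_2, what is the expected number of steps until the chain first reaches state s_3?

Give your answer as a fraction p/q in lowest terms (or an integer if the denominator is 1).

Let h_i = expected steps to first reach s_3 from state i.
Boundary: h_s_3 = 0.
First-step equations for the other states:
  h_s_1 = 1 + 1/4*h_s_1 + 1/4*h_s_2 + 3/16*h_s_3 + 1/4*h_s_4 + 1/16*h_s_5
  h_s_2 = 1 + 1/16*h_s_1 + 1/16*h_s_2 + 5/16*h_s_3 + 7/16*h_s_4 + 1/8*h_s_5
  h_s_4 = 1 + 1/4*h_s_1 + 3/16*h_s_2 + 5/16*h_s_3 + 1/16*h_s_4 + 3/16*h_s_5
  h_s_5 = 1 + 1/16*h_s_1 + 1/8*h_s_2 + 7/16*h_s_3 + 1/8*h_s_4 + 1/4*h_s_5

Substituting h_s_3 = 0 and rearranging gives the linear system (I - Q) h = 1:
  [3/4, -1/4, -1/4, -1/16] . (h_s_1, h_s_2, h_s_4, h_s_5) = 1
  [-1/16, 15/16, -7/16, -1/8] . (h_s_1, h_s_2, h_s_4, h_s_5) = 1
  [-1/4, -3/16, 15/16, -3/16] . (h_s_1, h_s_2, h_s_4, h_s_5) = 1
  [-1/16, -1/8, -1/8, 3/4] . (h_s_1, h_s_2, h_s_4, h_s_5) = 1

Solving yields:
  h_s_1 = 9712/2627
  h_s_2 = 8360/2627
  h_s_4 = 8488/2627
  h_s_5 = 7120/2627

Starting state is s_2, so the expected hitting time is h_s_2 = 8360/2627.

Answer: 8360/2627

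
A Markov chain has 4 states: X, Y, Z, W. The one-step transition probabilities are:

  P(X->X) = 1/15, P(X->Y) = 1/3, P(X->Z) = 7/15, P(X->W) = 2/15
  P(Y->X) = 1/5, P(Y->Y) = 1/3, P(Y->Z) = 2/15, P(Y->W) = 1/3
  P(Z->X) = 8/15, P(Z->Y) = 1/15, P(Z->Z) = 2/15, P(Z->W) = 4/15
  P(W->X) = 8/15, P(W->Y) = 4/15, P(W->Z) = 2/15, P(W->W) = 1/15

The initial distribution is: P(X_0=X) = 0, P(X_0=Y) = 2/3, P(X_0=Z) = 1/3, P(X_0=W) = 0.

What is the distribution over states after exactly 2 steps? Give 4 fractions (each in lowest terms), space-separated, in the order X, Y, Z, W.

Answer: 23/75 187/675 32/135 121/675

Derivation:
Propagating the distribution step by step (d_{t+1} = d_t * P):
d_0 = (X=0, Y=2/3, Z=1/3, W=0)
  d_1[X] = 0*1/15 + 2/3*1/5 + 1/3*8/15 + 0*8/15 = 14/45
  d_1[Y] = 0*1/3 + 2/3*1/3 + 1/3*1/15 + 0*4/15 = 11/45
  d_1[Z] = 0*7/15 + 2/3*2/15 + 1/3*2/15 + 0*2/15 = 2/15
  d_1[W] = 0*2/15 + 2/3*1/3 + 1/3*4/15 + 0*1/15 = 14/45
d_1 = (X=14/45, Y=11/45, Z=2/15, W=14/45)
  d_2[X] = 14/45*1/15 + 11/45*1/5 + 2/15*8/15 + 14/45*8/15 = 23/75
  d_2[Y] = 14/45*1/3 + 11/45*1/3 + 2/15*1/15 + 14/45*4/15 = 187/675
  d_2[Z] = 14/45*7/15 + 11/45*2/15 + 2/15*2/15 + 14/45*2/15 = 32/135
  d_2[W] = 14/45*2/15 + 11/45*1/3 + 2/15*4/15 + 14/45*1/15 = 121/675
d_2 = (X=23/75, Y=187/675, Z=32/135, W=121/675)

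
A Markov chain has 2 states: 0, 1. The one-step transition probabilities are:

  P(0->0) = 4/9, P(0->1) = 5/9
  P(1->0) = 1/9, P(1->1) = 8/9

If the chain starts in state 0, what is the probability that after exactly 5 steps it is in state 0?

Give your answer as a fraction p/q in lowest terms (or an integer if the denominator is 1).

Answer: 124/729

Derivation:
Computing P^5 by repeated multiplication:
P^1 =
  0: [4/9, 5/9]
  1: [1/9, 8/9]
P^2 =
  0: [7/27, 20/27]
  1: [4/27, 23/27]
P^3 =
  0: [16/81, 65/81]
  1: [13/81, 68/81]
P^4 =
  0: [43/243, 200/243]
  1: [40/243, 203/243]
P^5 =
  0: [124/729, 605/729]
  1: [121/729, 608/729]

(P^5)[0 -> 0] = 124/729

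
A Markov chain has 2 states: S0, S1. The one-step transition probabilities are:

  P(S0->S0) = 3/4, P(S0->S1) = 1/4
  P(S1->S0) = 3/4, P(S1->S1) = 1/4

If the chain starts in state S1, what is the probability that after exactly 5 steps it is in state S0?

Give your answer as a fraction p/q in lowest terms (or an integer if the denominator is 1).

Computing P^5 by repeated multiplication:
P^1 =
  S0: [3/4, 1/4]
  S1: [3/4, 1/4]
P^2 =
  S0: [3/4, 1/4]
  S1: [3/4, 1/4]
P^3 =
  S0: [3/4, 1/4]
  S1: [3/4, 1/4]
P^4 =
  S0: [3/4, 1/4]
  S1: [3/4, 1/4]
P^5 =
  S0: [3/4, 1/4]
  S1: [3/4, 1/4]

(P^5)[S1 -> S0] = 3/4

Answer: 3/4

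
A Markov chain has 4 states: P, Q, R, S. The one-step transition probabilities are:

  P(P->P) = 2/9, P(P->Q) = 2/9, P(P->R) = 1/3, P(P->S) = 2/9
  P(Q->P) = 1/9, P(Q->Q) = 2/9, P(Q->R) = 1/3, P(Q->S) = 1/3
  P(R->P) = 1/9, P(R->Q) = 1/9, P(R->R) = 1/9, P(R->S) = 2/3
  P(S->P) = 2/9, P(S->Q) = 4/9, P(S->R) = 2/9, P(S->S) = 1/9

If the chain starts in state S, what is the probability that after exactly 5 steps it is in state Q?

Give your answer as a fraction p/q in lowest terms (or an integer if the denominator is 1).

Computing P^5 by repeated multiplication:
P^1 =
  P: [2/9, 2/9, 1/3, 2/9]
  Q: [1/9, 2/9, 1/3, 1/3]
  R: [1/9, 1/9, 1/9, 2/3]
  S: [2/9, 4/9, 2/9, 1/9]
P^2 =
  P: [13/81, 19/81, 19/81, 10/27]
  Q: [13/81, 7/27, 2/9, 29/81]
  R: [16/81, 29/81, 19/81, 17/81]
  S: [4/27, 2/9, 22/81, 29/81]
P^3 =
  P: [124/729, 203/729, 175/729, 227/729]
  Q: [41/243, 202/729, 178/729, 226/729]
  R: [38/243, 59/243, 188/729, 250/729]
  S: [122/729, 22/81, 170/729, 239/729]
P^4 =
  P: [40/243, 193/729, 1610/6561, 2134/6561]
  Q: [1078/6561, 1732/6561, 535/2187, 2146/6561]
  R: [1093/6561, 590/2187, 1561/6561, 2137/6561]
  S: [1090/6561, 1766/6561, 536/2187, 233/729]
P^5 =
  P: [9775/59049, 5260/19683, 14329/59049, 19165/59049]
  Q: [9785/59049, 15809/59049, 14327/59049, 6376/19683]
  R: [9791/59049, 15835/59049, 4808/19683, 2111/6561]
  S: [9748/59049, 5236/19683, 4790/19683, 19223/59049]

(P^5)[S -> Q] = 5236/19683

Answer: 5236/19683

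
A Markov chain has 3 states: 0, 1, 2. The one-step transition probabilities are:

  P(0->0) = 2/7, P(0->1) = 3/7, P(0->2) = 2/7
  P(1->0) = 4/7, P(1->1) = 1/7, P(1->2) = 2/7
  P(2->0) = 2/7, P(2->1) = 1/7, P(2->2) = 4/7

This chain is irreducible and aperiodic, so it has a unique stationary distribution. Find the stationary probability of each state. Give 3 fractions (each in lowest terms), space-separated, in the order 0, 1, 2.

Answer: 16/45 11/45 2/5

Derivation:
The stationary distribution satisfies pi = pi * P, i.e.:
  pi_0 = 2/7*pi_0 + 4/7*pi_1 + 2/7*pi_2
  pi_1 = 3/7*pi_0 + 1/7*pi_1 + 1/7*pi_2
  pi_2 = 2/7*pi_0 + 2/7*pi_1 + 4/7*pi_2
with normalization: pi_0 + pi_1 + pi_2 = 1.

Using the first 2 balance equations plus normalization, the linear system A*pi = b is:
  [-5/7, 4/7, 2/7] . pi = 0
  [3/7, -6/7, 1/7] . pi = 0
  [1, 1, 1] . pi = 1

Solving yields:
  pi_0 = 16/45
  pi_1 = 11/45
  pi_2 = 2/5

Verification (pi * P):
  16/45*2/7 + 11/45*4/7 + 2/5*2/7 = 16/45 = pi_0  (ok)
  16/45*3/7 + 11/45*1/7 + 2/5*1/7 = 11/45 = pi_1  (ok)
  16/45*2/7 + 11/45*2/7 + 2/5*4/7 = 2/5 = pi_2  (ok)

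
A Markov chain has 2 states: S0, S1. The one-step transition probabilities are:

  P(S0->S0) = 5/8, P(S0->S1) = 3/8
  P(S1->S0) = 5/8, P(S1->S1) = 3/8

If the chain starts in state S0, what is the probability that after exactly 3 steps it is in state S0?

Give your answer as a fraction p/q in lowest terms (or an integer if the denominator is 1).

Computing P^3 by repeated multiplication:
P^1 =
  S0: [5/8, 3/8]
  S1: [5/8, 3/8]
P^2 =
  S0: [5/8, 3/8]
  S1: [5/8, 3/8]
P^3 =
  S0: [5/8, 3/8]
  S1: [5/8, 3/8]

(P^3)[S0 -> S0] = 5/8

Answer: 5/8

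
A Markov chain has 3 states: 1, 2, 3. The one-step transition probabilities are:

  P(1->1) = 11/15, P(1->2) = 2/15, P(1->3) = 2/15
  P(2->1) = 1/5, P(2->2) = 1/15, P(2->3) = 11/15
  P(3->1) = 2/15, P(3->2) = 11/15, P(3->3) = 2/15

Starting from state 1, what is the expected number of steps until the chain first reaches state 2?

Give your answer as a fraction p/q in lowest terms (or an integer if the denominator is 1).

Answer: 75/16

Derivation:
Let h_i = expected steps to first reach 2 from state i.
Boundary: h_2 = 0.
First-step equations for the other states:
  h_1 = 1 + 11/15*h_1 + 2/15*h_2 + 2/15*h_3
  h_3 = 1 + 2/15*h_1 + 11/15*h_2 + 2/15*h_3

Substituting h_2 = 0 and rearranging gives the linear system (I - Q) h = 1:
  [4/15, -2/15] . (h_1, h_3) = 1
  [-2/15, 13/15] . (h_1, h_3) = 1

Solving yields:
  h_1 = 75/16
  h_3 = 15/8

Starting state is 1, so the expected hitting time is h_1 = 75/16.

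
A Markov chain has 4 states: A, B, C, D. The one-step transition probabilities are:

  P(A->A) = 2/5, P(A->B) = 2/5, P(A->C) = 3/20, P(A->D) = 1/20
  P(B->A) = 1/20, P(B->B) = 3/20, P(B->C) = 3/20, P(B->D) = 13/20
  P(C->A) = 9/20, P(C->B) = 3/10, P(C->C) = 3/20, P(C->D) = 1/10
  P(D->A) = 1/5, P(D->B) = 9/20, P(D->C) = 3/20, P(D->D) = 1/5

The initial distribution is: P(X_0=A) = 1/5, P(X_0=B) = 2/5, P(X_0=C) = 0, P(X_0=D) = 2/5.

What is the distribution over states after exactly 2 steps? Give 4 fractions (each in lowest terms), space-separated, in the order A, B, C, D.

Answer: 451/2000 129/400 3/20 151/500

Derivation:
Propagating the distribution step by step (d_{t+1} = d_t * P):
d_0 = (A=1/5, B=2/5, C=0, D=2/5)
  d_1[A] = 1/5*2/5 + 2/5*1/20 + 0*9/20 + 2/5*1/5 = 9/50
  d_1[B] = 1/5*2/5 + 2/5*3/20 + 0*3/10 + 2/5*9/20 = 8/25
  d_1[C] = 1/5*3/20 + 2/5*3/20 + 0*3/20 + 2/5*3/20 = 3/20
  d_1[D] = 1/5*1/20 + 2/5*13/20 + 0*1/10 + 2/5*1/5 = 7/20
d_1 = (A=9/50, B=8/25, C=3/20, D=7/20)
  d_2[A] = 9/50*2/5 + 8/25*1/20 + 3/20*9/20 + 7/20*1/5 = 451/2000
  d_2[B] = 9/50*2/5 + 8/25*3/20 + 3/20*3/10 + 7/20*9/20 = 129/400
  d_2[C] = 9/50*3/20 + 8/25*3/20 + 3/20*3/20 + 7/20*3/20 = 3/20
  d_2[D] = 9/50*1/20 + 8/25*13/20 + 3/20*1/10 + 7/20*1/5 = 151/500
d_2 = (A=451/2000, B=129/400, C=3/20, D=151/500)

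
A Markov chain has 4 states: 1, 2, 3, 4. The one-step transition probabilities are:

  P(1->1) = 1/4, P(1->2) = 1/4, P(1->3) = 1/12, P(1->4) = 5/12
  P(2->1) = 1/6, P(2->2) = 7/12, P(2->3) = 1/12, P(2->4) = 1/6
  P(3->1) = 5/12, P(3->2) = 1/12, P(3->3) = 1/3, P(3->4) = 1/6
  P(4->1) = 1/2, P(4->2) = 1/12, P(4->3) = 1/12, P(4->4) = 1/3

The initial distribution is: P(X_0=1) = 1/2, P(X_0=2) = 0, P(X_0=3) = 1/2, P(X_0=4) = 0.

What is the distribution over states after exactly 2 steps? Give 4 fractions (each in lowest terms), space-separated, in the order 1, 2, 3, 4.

Answer: 11/32 2/9 13/96 43/144

Derivation:
Propagating the distribution step by step (d_{t+1} = d_t * P):
d_0 = (1=1/2, 2=0, 3=1/2, 4=0)
  d_1[1] = 1/2*1/4 + 0*1/6 + 1/2*5/12 + 0*1/2 = 1/3
  d_1[2] = 1/2*1/4 + 0*7/12 + 1/2*1/12 + 0*1/12 = 1/6
  d_1[3] = 1/2*1/12 + 0*1/12 + 1/2*1/3 + 0*1/12 = 5/24
  d_1[4] = 1/2*5/12 + 0*1/6 + 1/2*1/6 + 0*1/3 = 7/24
d_1 = (1=1/3, 2=1/6, 3=5/24, 4=7/24)
  d_2[1] = 1/3*1/4 + 1/6*1/6 + 5/24*5/12 + 7/24*1/2 = 11/32
  d_2[2] = 1/3*1/4 + 1/6*7/12 + 5/24*1/12 + 7/24*1/12 = 2/9
  d_2[3] = 1/3*1/12 + 1/6*1/12 + 5/24*1/3 + 7/24*1/12 = 13/96
  d_2[4] = 1/3*5/12 + 1/6*1/6 + 5/24*1/6 + 7/24*1/3 = 43/144
d_2 = (1=11/32, 2=2/9, 3=13/96, 4=43/144)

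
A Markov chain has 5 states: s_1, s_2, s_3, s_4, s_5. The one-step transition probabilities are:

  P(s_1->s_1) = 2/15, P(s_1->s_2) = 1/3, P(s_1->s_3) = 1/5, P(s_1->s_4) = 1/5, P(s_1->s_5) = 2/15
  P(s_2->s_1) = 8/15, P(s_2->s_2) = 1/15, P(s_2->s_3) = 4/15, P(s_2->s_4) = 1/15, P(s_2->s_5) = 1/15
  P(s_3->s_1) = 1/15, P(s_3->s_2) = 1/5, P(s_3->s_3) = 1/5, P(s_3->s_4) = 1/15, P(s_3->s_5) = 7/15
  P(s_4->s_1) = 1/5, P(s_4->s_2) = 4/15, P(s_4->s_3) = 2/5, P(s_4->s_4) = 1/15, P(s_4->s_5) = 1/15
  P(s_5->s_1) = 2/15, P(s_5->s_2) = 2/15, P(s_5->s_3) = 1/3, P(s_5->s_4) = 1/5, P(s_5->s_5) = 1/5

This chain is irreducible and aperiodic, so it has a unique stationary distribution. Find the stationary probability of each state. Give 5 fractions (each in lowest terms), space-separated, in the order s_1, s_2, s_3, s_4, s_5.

The stationary distribution satisfies pi = pi * P, i.e.:
  pi_s_1 = 2/15*pi_s_1 + 8/15*pi_s_2 + 1/15*pi_s_3 + 1/5*pi_s_4 + 2/15*pi_s_5
  pi_s_2 = 1/3*pi_s_1 + 1/15*pi_s_2 + 1/5*pi_s_3 + 4/15*pi_s_4 + 2/15*pi_s_5
  pi_s_3 = 1/5*pi_s_1 + 4/15*pi_s_2 + 1/5*pi_s_3 + 2/5*pi_s_4 + 1/3*pi_s_5
  pi_s_4 = 1/5*pi_s_1 + 1/15*pi_s_2 + 1/15*pi_s_3 + 1/15*pi_s_4 + 1/5*pi_s_5
  pi_s_5 = 2/15*pi_s_1 + 1/15*pi_s_2 + 7/15*pi_s_3 + 1/15*pi_s_4 + 1/5*pi_s_5
with normalization: pi_s_1 + pi_s_2 + pi_s_3 + pi_s_4 + pi_s_5 = 1.

Using the first 4 balance equations plus normalization, the linear system A*pi = b is:
  [-13/15, 8/15, 1/15, 1/5, 2/15] . pi = 0
  [1/3, -14/15, 1/5, 4/15, 2/15] . pi = 0
  [1/5, 4/15, -4/5, 2/5, 1/3] . pi = 0
  [1/5, 1/15, 1/15, -14/15, 1/5] . pi = 0
  [1, 1, 1, 1, 1] . pi = 1

Solving yields:
  pi_s_1 = 13191/65422
  pi_s_2 = 12739/65422
  pi_s_3 = 17411/65422
  pi_s_4 = 3999/32711
  pi_s_5 = 14083/65422

Verification (pi * P):
  13191/65422*2/15 + 12739/65422*8/15 + 17411/65422*1/15 + 3999/32711*1/5 + 14083/65422*2/15 = 13191/65422 = pi_s_1  (ok)
  13191/65422*1/3 + 12739/65422*1/15 + 17411/65422*1/5 + 3999/32711*4/15 + 14083/65422*2/15 = 12739/65422 = pi_s_2  (ok)
  13191/65422*1/5 + 12739/65422*4/15 + 17411/65422*1/5 + 3999/32711*2/5 + 14083/65422*1/3 = 17411/65422 = pi_s_3  (ok)
  13191/65422*1/5 + 12739/65422*1/15 + 17411/65422*1/15 + 3999/32711*1/15 + 14083/65422*1/5 = 3999/32711 = pi_s_4  (ok)
  13191/65422*2/15 + 12739/65422*1/15 + 17411/65422*7/15 + 3999/32711*1/15 + 14083/65422*1/5 = 14083/65422 = pi_s_5  (ok)

Answer: 13191/65422 12739/65422 17411/65422 3999/32711 14083/65422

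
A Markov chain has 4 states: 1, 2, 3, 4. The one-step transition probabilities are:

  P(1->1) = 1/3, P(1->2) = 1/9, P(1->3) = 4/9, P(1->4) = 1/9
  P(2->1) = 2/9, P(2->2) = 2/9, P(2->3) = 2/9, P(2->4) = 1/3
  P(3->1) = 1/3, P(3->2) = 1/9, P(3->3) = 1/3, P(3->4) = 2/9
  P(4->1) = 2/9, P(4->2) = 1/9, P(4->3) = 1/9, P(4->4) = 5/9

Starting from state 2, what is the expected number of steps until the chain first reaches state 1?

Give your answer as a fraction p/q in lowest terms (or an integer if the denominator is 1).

Answer: 45/11

Derivation:
Let h_i = expected steps to first reach 1 from state i.
Boundary: h_1 = 0.
First-step equations for the other states:
  h_2 = 1 + 2/9*h_1 + 2/9*h_2 + 2/9*h_3 + 1/3*h_4
  h_3 = 1 + 1/3*h_1 + 1/9*h_2 + 1/3*h_3 + 2/9*h_4
  h_4 = 1 + 2/9*h_1 + 1/9*h_2 + 1/9*h_3 + 5/9*h_4

Substituting h_1 = 0 and rearranging gives the linear system (I - Q) h = 1:
  [7/9, -2/9, -1/3] . (h_2, h_3, h_4) = 1
  [-1/9, 2/3, -2/9] . (h_2, h_3, h_4) = 1
  [-1/9, -1/9, 4/9] . (h_2, h_3, h_4) = 1

Solving yields:
  h_2 = 45/11
  h_3 = 432/121
  h_4 = 504/121

Starting state is 2, so the expected hitting time is h_2 = 45/11.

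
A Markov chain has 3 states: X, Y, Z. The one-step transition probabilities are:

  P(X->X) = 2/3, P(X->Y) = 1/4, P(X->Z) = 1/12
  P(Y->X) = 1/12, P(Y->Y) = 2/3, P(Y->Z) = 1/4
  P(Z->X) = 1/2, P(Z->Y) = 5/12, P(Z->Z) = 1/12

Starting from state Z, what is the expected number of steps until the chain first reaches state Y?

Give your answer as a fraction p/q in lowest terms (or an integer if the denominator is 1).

Let h_i = expected steps to first reach Y from state i.
Boundary: h_Y = 0.
First-step equations for the other states:
  h_X = 1 + 2/3*h_X + 1/4*h_Y + 1/12*h_Z
  h_Z = 1 + 1/2*h_X + 5/12*h_Y + 1/12*h_Z

Substituting h_Y = 0 and rearranging gives the linear system (I - Q) h = 1:
  [1/3, -1/12] . (h_X, h_Z) = 1
  [-1/2, 11/12] . (h_X, h_Z) = 1

Solving yields:
  h_X = 72/19
  h_Z = 60/19

Starting state is Z, so the expected hitting time is h_Z = 60/19.

Answer: 60/19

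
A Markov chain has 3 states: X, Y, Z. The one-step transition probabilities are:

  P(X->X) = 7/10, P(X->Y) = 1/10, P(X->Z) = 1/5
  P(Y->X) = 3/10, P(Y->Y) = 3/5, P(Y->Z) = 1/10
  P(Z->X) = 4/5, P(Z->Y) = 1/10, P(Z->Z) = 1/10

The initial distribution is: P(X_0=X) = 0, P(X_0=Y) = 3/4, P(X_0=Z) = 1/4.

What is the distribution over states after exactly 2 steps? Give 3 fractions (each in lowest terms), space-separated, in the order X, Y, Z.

Answer: 13/25 27/80 57/400

Derivation:
Propagating the distribution step by step (d_{t+1} = d_t * P):
d_0 = (X=0, Y=3/4, Z=1/4)
  d_1[X] = 0*7/10 + 3/4*3/10 + 1/4*4/5 = 17/40
  d_1[Y] = 0*1/10 + 3/4*3/5 + 1/4*1/10 = 19/40
  d_1[Z] = 0*1/5 + 3/4*1/10 + 1/4*1/10 = 1/10
d_1 = (X=17/40, Y=19/40, Z=1/10)
  d_2[X] = 17/40*7/10 + 19/40*3/10 + 1/10*4/5 = 13/25
  d_2[Y] = 17/40*1/10 + 19/40*3/5 + 1/10*1/10 = 27/80
  d_2[Z] = 17/40*1/5 + 19/40*1/10 + 1/10*1/10 = 57/400
d_2 = (X=13/25, Y=27/80, Z=57/400)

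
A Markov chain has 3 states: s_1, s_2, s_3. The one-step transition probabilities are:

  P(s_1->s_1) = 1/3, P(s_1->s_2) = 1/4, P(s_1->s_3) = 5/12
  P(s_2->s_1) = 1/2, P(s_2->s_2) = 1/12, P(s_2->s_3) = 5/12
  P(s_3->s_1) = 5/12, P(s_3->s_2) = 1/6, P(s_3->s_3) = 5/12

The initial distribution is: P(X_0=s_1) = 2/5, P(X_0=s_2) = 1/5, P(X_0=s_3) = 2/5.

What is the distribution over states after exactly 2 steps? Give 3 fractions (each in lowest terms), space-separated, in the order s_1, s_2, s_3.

Propagating the distribution step by step (d_{t+1} = d_t * P):
d_0 = (s_1=2/5, s_2=1/5, s_3=2/5)
  d_1[s_1] = 2/5*1/3 + 1/5*1/2 + 2/5*5/12 = 2/5
  d_1[s_2] = 2/5*1/4 + 1/5*1/12 + 2/5*1/6 = 11/60
  d_1[s_3] = 2/5*5/12 + 1/5*5/12 + 2/5*5/12 = 5/12
d_1 = (s_1=2/5, s_2=11/60, s_3=5/12)
  d_2[s_1] = 2/5*1/3 + 11/60*1/2 + 5/12*5/12 = 287/720
  d_2[s_2] = 2/5*1/4 + 11/60*1/12 + 5/12*1/6 = 133/720
  d_2[s_3] = 2/5*5/12 + 11/60*5/12 + 5/12*5/12 = 5/12
d_2 = (s_1=287/720, s_2=133/720, s_3=5/12)

Answer: 287/720 133/720 5/12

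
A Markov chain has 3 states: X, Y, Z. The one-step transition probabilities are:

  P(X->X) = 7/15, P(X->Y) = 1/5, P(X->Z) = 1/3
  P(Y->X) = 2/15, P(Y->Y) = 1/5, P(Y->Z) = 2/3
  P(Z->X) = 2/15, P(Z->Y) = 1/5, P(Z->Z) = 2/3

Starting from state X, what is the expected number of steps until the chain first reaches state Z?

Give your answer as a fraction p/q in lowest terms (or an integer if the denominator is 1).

Let h_i = expected steps to first reach Z from state i.
Boundary: h_Z = 0.
First-step equations for the other states:
  h_X = 1 + 7/15*h_X + 1/5*h_Y + 1/3*h_Z
  h_Y = 1 + 2/15*h_X + 1/5*h_Y + 2/3*h_Z

Substituting h_Z = 0 and rearranging gives the linear system (I - Q) h = 1:
  [8/15, -1/5] . (h_X, h_Y) = 1
  [-2/15, 4/5] . (h_X, h_Y) = 1

Solving yields:
  h_X = 5/2
  h_Y = 5/3

Starting state is X, so the expected hitting time is h_X = 5/2.

Answer: 5/2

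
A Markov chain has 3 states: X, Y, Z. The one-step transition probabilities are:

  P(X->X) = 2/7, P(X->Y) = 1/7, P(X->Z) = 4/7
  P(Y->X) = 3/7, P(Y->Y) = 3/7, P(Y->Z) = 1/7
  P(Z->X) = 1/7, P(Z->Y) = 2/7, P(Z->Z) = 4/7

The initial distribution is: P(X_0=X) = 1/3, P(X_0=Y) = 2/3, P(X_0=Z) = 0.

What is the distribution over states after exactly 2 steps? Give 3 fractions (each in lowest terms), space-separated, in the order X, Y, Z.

Answer: 43/147 41/147 3/7

Derivation:
Propagating the distribution step by step (d_{t+1} = d_t * P):
d_0 = (X=1/3, Y=2/3, Z=0)
  d_1[X] = 1/3*2/7 + 2/3*3/7 + 0*1/7 = 8/21
  d_1[Y] = 1/3*1/7 + 2/3*3/7 + 0*2/7 = 1/3
  d_1[Z] = 1/3*4/7 + 2/3*1/7 + 0*4/7 = 2/7
d_1 = (X=8/21, Y=1/3, Z=2/7)
  d_2[X] = 8/21*2/7 + 1/3*3/7 + 2/7*1/7 = 43/147
  d_2[Y] = 8/21*1/7 + 1/3*3/7 + 2/7*2/7 = 41/147
  d_2[Z] = 8/21*4/7 + 1/3*1/7 + 2/7*4/7 = 3/7
d_2 = (X=43/147, Y=41/147, Z=3/7)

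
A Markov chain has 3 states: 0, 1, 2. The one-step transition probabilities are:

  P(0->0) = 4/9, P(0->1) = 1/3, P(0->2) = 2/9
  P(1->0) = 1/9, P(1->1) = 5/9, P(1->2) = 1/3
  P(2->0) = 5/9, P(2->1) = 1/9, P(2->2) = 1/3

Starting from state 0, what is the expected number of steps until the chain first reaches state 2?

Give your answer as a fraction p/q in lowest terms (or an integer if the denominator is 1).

Let h_i = expected steps to first reach 2 from state i.
Boundary: h_2 = 0.
First-step equations for the other states:
  h_0 = 1 + 4/9*h_0 + 1/3*h_1 + 2/9*h_2
  h_1 = 1 + 1/9*h_0 + 5/9*h_1 + 1/3*h_2

Substituting h_2 = 0 and rearranging gives the linear system (I - Q) h = 1:
  [5/9, -1/3] . (h_0, h_1) = 1
  [-1/9, 4/9] . (h_0, h_1) = 1

Solving yields:
  h_0 = 63/17
  h_1 = 54/17

Starting state is 0, so the expected hitting time is h_0 = 63/17.

Answer: 63/17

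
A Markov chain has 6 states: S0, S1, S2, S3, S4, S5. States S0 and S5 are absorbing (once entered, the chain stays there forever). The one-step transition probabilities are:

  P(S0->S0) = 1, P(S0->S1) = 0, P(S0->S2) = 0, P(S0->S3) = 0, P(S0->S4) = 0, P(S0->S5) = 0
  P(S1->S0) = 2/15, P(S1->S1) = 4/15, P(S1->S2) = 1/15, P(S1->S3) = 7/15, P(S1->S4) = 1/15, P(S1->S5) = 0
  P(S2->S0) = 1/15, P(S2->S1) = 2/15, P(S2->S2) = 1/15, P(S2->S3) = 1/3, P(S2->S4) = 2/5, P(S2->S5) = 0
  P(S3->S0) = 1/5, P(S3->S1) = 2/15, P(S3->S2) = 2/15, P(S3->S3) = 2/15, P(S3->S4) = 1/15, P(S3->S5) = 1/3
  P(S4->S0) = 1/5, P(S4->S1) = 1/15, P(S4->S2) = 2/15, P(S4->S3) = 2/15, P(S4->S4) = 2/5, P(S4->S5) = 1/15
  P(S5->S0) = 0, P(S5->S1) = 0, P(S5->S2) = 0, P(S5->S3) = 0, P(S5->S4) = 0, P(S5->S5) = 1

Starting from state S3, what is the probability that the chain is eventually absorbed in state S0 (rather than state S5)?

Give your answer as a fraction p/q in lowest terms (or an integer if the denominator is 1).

Answer: 5449/11837

Derivation:
Let a_i = P(absorbed in S0 | start in state i).
Boundary conditions: a_S0 = 1, a_S5 = 0.
For each transient state i, a_i = sum_j P(i->j) * a_j:
  a_S1 = 2/15*a_S0 + 4/15*a_S1 + 1/15*a_S2 + 7/15*a_S3 + 1/15*a_S4 + 0*a_S5
  a_S2 = 1/15*a_S0 + 2/15*a_S1 + 1/15*a_S2 + 1/3*a_S3 + 2/5*a_S4 + 0*a_S5
  a_S3 = 1/5*a_S0 + 2/15*a_S1 + 2/15*a_S2 + 2/15*a_S3 + 1/15*a_S4 + 1/3*a_S5
  a_S4 = 1/5*a_S0 + 1/15*a_S1 + 2/15*a_S2 + 2/15*a_S3 + 2/5*a_S4 + 1/15*a_S5

Substituting a_S0 = 1 and a_S5 = 0, rearrange to (I - Q) a = r where r[i] = P(i -> S0):
  [11/15, -1/15, -7/15, -1/15] . (a_S1, a_S2, a_S3, a_S4) = 2/15
  [-2/15, 14/15, -1/3, -2/5] . (a_S1, a_S2, a_S3, a_S4) = 1/15
  [-2/15, -2/15, 13/15, -1/15] . (a_S1, a_S2, a_S3, a_S4) = 1/5
  [-1/15, -2/15, -2/15, 3/5] . (a_S1, a_S2, a_S3, a_S4) = 1/5

Solving yields:
  a_S1 = 365/623
  a_S2 = 6988/11837
  a_S3 = 5449/11837
  a_S4 = 7480/11837

Starting state is S3, so the absorption probability is a_S3 = 5449/11837.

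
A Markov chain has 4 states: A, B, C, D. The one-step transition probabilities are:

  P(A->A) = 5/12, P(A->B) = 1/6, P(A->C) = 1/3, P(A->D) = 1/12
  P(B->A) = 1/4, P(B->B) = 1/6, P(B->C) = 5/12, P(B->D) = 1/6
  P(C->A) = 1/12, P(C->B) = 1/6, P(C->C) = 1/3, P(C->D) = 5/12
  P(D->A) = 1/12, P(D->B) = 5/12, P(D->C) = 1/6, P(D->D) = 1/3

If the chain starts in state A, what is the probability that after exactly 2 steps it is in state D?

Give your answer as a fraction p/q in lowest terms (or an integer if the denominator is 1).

Answer: 11/48

Derivation:
Computing P^2 by repeated multiplication:
P^1 =
  A: [5/12, 1/6, 1/3, 1/12]
  B: [1/4, 1/6, 5/12, 1/6]
  C: [1/12, 1/6, 1/3, 5/12]
  D: [1/12, 5/12, 1/6, 1/3]
P^2 =
  A: [1/4, 3/16, 1/3, 11/48]
  B: [7/36, 5/24, 23/72, 5/18]
  C: [5/36, 13/48, 5/18, 5/16]
  D: [13/72, 1/4, 5/16, 37/144]

(P^2)[A -> D] = 11/48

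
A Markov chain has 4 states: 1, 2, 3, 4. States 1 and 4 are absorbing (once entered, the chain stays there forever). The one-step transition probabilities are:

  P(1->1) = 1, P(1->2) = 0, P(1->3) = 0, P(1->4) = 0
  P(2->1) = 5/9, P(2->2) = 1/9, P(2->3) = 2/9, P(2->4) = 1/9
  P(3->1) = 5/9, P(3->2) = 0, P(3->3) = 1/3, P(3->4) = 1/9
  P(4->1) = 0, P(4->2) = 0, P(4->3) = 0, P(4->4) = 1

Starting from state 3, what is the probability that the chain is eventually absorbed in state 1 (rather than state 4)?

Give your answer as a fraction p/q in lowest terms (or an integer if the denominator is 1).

Let a_i = P(absorbed in 1 | start in state i).
Boundary conditions: a_1 = 1, a_4 = 0.
For each transient state i, a_i = sum_j P(i->j) * a_j:
  a_2 = 5/9*a_1 + 1/9*a_2 + 2/9*a_3 + 1/9*a_4
  a_3 = 5/9*a_1 + 0*a_2 + 1/3*a_3 + 1/9*a_4

Substituting a_1 = 1 and a_4 = 0, rearrange to (I - Q) a = r where r[i] = P(i -> 1):
  [8/9, -2/9] . (a_2, a_3) = 5/9
  [0, 2/3] . (a_2, a_3) = 5/9

Solving yields:
  a_2 = 5/6
  a_3 = 5/6

Starting state is 3, so the absorption probability is a_3 = 5/6.

Answer: 5/6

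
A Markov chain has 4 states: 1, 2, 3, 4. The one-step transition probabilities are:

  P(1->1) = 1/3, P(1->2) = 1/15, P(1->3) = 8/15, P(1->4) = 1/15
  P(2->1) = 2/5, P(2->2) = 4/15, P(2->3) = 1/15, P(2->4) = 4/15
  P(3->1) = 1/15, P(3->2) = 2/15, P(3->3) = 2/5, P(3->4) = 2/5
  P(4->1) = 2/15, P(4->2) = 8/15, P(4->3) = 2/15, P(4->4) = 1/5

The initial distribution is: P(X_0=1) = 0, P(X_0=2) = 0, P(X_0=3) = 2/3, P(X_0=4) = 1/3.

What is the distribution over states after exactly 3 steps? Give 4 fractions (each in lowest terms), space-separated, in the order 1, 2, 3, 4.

Answer: 32/135 4/15 866/3375 809/3375

Derivation:
Propagating the distribution step by step (d_{t+1} = d_t * P):
d_0 = (1=0, 2=0, 3=2/3, 4=1/3)
  d_1[1] = 0*1/3 + 0*2/5 + 2/3*1/15 + 1/3*2/15 = 4/45
  d_1[2] = 0*1/15 + 0*4/15 + 2/3*2/15 + 1/3*8/15 = 4/15
  d_1[3] = 0*8/15 + 0*1/15 + 2/3*2/5 + 1/3*2/15 = 14/45
  d_1[4] = 0*1/15 + 0*4/15 + 2/3*2/5 + 1/3*1/5 = 1/3
d_1 = (1=4/45, 2=4/15, 3=14/45, 4=1/3)
  d_2[1] = 4/45*1/3 + 4/15*2/5 + 14/45*1/15 + 1/3*2/15 = 136/675
  d_2[2] = 4/45*1/15 + 4/15*4/15 + 14/45*2/15 + 1/3*8/15 = 8/27
  d_2[3] = 4/45*8/15 + 4/15*1/15 + 14/45*2/5 + 1/3*2/15 = 158/675
  d_2[4] = 4/45*1/15 + 4/15*4/15 + 14/45*2/5 + 1/3*1/5 = 181/675
d_2 = (1=136/675, 2=8/27, 3=158/675, 4=181/675)
  d_3[1] = 136/675*1/3 + 8/27*2/5 + 158/675*1/15 + 181/675*2/15 = 32/135
  d_3[2] = 136/675*1/15 + 8/27*4/15 + 158/675*2/15 + 181/675*8/15 = 4/15
  d_3[3] = 136/675*8/15 + 8/27*1/15 + 158/675*2/5 + 181/675*2/15 = 866/3375
  d_3[4] = 136/675*1/15 + 8/27*4/15 + 158/675*2/5 + 181/675*1/5 = 809/3375
d_3 = (1=32/135, 2=4/15, 3=866/3375, 4=809/3375)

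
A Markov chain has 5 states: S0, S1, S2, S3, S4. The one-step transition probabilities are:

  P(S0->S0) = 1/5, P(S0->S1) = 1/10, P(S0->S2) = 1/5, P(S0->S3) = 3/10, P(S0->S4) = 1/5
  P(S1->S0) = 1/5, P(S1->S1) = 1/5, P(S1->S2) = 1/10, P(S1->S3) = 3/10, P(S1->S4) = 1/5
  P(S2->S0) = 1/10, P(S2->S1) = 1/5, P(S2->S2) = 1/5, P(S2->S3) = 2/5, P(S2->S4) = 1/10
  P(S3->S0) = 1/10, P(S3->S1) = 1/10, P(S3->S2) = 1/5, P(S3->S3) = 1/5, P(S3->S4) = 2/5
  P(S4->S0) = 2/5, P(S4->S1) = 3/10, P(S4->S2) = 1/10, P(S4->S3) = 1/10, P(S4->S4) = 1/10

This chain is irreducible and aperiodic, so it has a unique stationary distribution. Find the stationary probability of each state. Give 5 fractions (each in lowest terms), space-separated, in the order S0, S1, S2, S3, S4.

The stationary distribution satisfies pi = pi * P, i.e.:
  pi_S0 = 1/5*pi_S0 + 1/5*pi_S1 + 1/10*pi_S2 + 1/10*pi_S3 + 2/5*pi_S4
  pi_S1 = 1/10*pi_S0 + 1/5*pi_S1 + 1/5*pi_S2 + 1/10*pi_S3 + 3/10*pi_S4
  pi_S2 = 1/5*pi_S0 + 1/10*pi_S1 + 1/5*pi_S2 + 1/5*pi_S3 + 1/10*pi_S4
  pi_S3 = 3/10*pi_S0 + 3/10*pi_S1 + 2/5*pi_S2 + 1/5*pi_S3 + 1/10*pi_S4
  pi_S4 = 1/5*pi_S0 + 1/5*pi_S1 + 1/10*pi_S2 + 2/5*pi_S3 + 1/10*pi_S4
with normalization: pi_S0 + pi_S1 + pi_S2 + pi_S3 + pi_S4 = 1.

Using the first 4 balance equations plus normalization, the linear system A*pi = b is:
  [-4/5, 1/5, 1/10, 1/10, 2/5] . pi = 0
  [1/10, -4/5, 1/5, 1/10, 3/10] . pi = 0
  [1/5, 1/10, -4/5, 1/5, 1/10] . pi = 0
  [3/10, 3/10, 2/5, -4/5, 1/10] . pi = 0
  [1, 1, 1, 1, 1] . pi = 1

Solving yields:
  pi_S0 = 568/2819
  pi_S1 = 1987/11276
  pi_S2 = 1817/11276
  pi_S3 = 2805/11276
  pi_S4 = 2395/11276

Verification (pi * P):
  568/2819*1/5 + 1987/11276*1/5 + 1817/11276*1/10 + 2805/11276*1/10 + 2395/11276*2/5 = 568/2819 = pi_S0  (ok)
  568/2819*1/10 + 1987/11276*1/5 + 1817/11276*1/5 + 2805/11276*1/10 + 2395/11276*3/10 = 1987/11276 = pi_S1  (ok)
  568/2819*1/5 + 1987/11276*1/10 + 1817/11276*1/5 + 2805/11276*1/5 + 2395/11276*1/10 = 1817/11276 = pi_S2  (ok)
  568/2819*3/10 + 1987/11276*3/10 + 1817/11276*2/5 + 2805/11276*1/5 + 2395/11276*1/10 = 2805/11276 = pi_S3  (ok)
  568/2819*1/5 + 1987/11276*1/5 + 1817/11276*1/10 + 2805/11276*2/5 + 2395/11276*1/10 = 2395/11276 = pi_S4  (ok)

Answer: 568/2819 1987/11276 1817/11276 2805/11276 2395/11276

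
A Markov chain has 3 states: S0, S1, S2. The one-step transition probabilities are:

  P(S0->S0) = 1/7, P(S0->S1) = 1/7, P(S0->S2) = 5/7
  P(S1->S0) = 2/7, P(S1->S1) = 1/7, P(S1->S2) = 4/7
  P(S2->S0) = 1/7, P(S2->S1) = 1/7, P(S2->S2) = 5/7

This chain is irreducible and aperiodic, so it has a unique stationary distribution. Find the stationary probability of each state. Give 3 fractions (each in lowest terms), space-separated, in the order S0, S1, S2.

The stationary distribution satisfies pi = pi * P, i.e.:
  pi_S0 = 1/7*pi_S0 + 2/7*pi_S1 + 1/7*pi_S2
  pi_S1 = 1/7*pi_S0 + 1/7*pi_S1 + 1/7*pi_S2
  pi_S2 = 5/7*pi_S0 + 4/7*pi_S1 + 5/7*pi_S2
with normalization: pi_S0 + pi_S1 + pi_S2 = 1.

Using the first 2 balance equations plus normalization, the linear system A*pi = b is:
  [-6/7, 2/7, 1/7] . pi = 0
  [1/7, -6/7, 1/7] . pi = 0
  [1, 1, 1] . pi = 1

Solving yields:
  pi_S0 = 8/49
  pi_S1 = 1/7
  pi_S2 = 34/49

Verification (pi * P):
  8/49*1/7 + 1/7*2/7 + 34/49*1/7 = 8/49 = pi_S0  (ok)
  8/49*1/7 + 1/7*1/7 + 34/49*1/7 = 1/7 = pi_S1  (ok)
  8/49*5/7 + 1/7*4/7 + 34/49*5/7 = 34/49 = pi_S2  (ok)

Answer: 8/49 1/7 34/49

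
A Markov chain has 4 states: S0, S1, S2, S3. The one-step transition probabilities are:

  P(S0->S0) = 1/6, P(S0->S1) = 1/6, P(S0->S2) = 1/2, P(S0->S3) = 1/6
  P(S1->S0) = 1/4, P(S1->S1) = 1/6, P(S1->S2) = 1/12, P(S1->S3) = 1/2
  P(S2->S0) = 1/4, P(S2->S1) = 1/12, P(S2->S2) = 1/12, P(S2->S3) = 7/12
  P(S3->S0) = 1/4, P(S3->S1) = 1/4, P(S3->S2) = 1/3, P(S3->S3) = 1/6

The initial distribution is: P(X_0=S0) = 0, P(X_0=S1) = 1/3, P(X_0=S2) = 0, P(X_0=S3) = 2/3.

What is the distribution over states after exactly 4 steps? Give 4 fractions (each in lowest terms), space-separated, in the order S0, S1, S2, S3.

Propagating the distribution step by step (d_{t+1} = d_t * P):
d_0 = (S0=0, S1=1/3, S2=0, S3=2/3)
  d_1[S0] = 0*1/6 + 1/3*1/4 + 0*1/4 + 2/3*1/4 = 1/4
  d_1[S1] = 0*1/6 + 1/3*1/6 + 0*1/12 + 2/3*1/4 = 2/9
  d_1[S2] = 0*1/2 + 1/3*1/12 + 0*1/12 + 2/3*1/3 = 1/4
  d_1[S3] = 0*1/6 + 1/3*1/2 + 0*7/12 + 2/3*1/6 = 5/18
d_1 = (S0=1/4, S1=2/9, S2=1/4, S3=5/18)
  d_2[S0] = 1/4*1/6 + 2/9*1/4 + 1/4*1/4 + 5/18*1/4 = 11/48
  d_2[S1] = 1/4*1/6 + 2/9*1/6 + 1/4*1/12 + 5/18*1/4 = 73/432
  d_2[S2] = 1/4*1/2 + 2/9*1/12 + 1/4*1/12 + 5/18*1/3 = 37/144
  d_2[S3] = 1/4*1/6 + 2/9*1/2 + 1/4*7/12 + 5/18*1/6 = 149/432
d_2 = (S0=11/48, S1=73/432, S2=37/144, S3=149/432)
  d_3[S0] = 11/48*1/6 + 73/432*1/4 + 37/144*1/4 + 149/432*1/4 = 133/576
  d_3[S1] = 11/48*1/6 + 73/432*1/6 + 37/144*1/12 + 149/432*1/4 = 451/2592
  d_3[S2] = 11/48*1/2 + 73/432*1/12 + 37/144*1/12 + 149/432*1/3 = 229/864
  d_3[S3] = 11/48*1/6 + 73/432*1/2 + 37/144*7/12 + 149/432*1/6 = 1711/5184
d_3 = (S0=133/576, S1=451/2592, S2=229/864, S3=1711/5184)
  d_4[S0] = 133/576*1/6 + 451/2592*1/4 + 229/864*1/4 + 1711/5184*1/4 = 1595/6912
  d_4[S1] = 133/576*1/6 + 451/2592*1/6 + 229/864*1/12 + 1711/5184*1/4 = 10705/62208
  d_4[S2] = 133/576*1/2 + 451/2592*1/12 + 229/864*1/12 + 1711/5184*1/3 = 2717/10368
  d_4[S3] = 133/576*1/6 + 451/2592*1/2 + 229/864*7/12 + 1711/5184*1/6 = 10423/31104
d_4 = (S0=1595/6912, S1=10705/62208, S2=2717/10368, S3=10423/31104)

Answer: 1595/6912 10705/62208 2717/10368 10423/31104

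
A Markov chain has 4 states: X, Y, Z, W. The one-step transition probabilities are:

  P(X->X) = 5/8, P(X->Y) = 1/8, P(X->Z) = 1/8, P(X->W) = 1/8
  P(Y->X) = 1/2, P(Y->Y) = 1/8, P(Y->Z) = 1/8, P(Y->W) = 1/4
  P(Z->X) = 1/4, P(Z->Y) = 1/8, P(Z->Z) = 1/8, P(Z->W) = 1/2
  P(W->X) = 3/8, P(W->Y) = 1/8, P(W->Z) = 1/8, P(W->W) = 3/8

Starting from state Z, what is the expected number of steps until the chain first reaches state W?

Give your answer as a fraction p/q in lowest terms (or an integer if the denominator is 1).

Let h_i = expected steps to first reach W from state i.
Boundary: h_W = 0.
First-step equations for the other states:
  h_X = 1 + 5/8*h_X + 1/8*h_Y + 1/8*h_Z + 1/8*h_W
  h_Y = 1 + 1/2*h_X + 1/8*h_Y + 1/8*h_Z + 1/4*h_W
  h_Z = 1 + 1/4*h_X + 1/8*h_Y + 1/8*h_Z + 1/2*h_W

Substituting h_W = 0 and rearranging gives the linear system (I - Q) h = 1:
  [3/8, -1/8, -1/8] . (h_X, h_Y, h_Z) = 1
  [-1/2, 7/8, -1/8] . (h_X, h_Y, h_Z) = 1
  [-1/4, -1/8, 7/8] . (h_X, h_Y, h_Z) = 1

Solving yields:
  h_X = 16/3
  h_Y = 14/3
  h_Z = 10/3

Starting state is Z, so the expected hitting time is h_Z = 10/3.

Answer: 10/3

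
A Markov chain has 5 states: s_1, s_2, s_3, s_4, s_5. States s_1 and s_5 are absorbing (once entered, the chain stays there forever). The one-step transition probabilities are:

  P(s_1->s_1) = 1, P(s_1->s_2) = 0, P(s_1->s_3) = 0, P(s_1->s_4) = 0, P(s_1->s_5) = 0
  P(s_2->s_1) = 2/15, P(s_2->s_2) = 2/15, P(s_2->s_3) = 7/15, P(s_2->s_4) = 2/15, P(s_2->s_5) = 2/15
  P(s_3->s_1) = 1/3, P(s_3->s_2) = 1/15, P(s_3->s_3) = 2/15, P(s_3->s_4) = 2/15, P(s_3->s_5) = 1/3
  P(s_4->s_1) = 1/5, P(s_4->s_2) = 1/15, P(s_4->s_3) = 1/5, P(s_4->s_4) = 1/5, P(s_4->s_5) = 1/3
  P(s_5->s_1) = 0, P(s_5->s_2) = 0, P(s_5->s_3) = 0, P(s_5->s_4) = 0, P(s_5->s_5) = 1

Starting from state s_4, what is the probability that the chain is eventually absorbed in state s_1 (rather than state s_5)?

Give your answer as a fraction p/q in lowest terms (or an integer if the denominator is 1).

Let a_i = P(absorbed in s_1 | start in state i).
Boundary conditions: a_s_1 = 1, a_s_5 = 0.
For each transient state i, a_i = sum_j P(i->j) * a_j:
  a_s_2 = 2/15*a_s_1 + 2/15*a_s_2 + 7/15*a_s_3 + 2/15*a_s_4 + 2/15*a_s_5
  a_s_3 = 1/3*a_s_1 + 1/15*a_s_2 + 2/15*a_s_3 + 2/15*a_s_4 + 1/3*a_s_5
  a_s_4 = 1/5*a_s_1 + 1/15*a_s_2 + 1/5*a_s_3 + 1/5*a_s_4 + 1/3*a_s_5

Substituting a_s_1 = 1 and a_s_5 = 0, rearrange to (I - Q) a = r where r[i] = P(i -> s_1):
  [13/15, -7/15, -2/15] . (a_s_2, a_s_3, a_s_4) = 2/15
  [-1/15, 13/15, -2/15] . (a_s_2, a_s_3, a_s_4) = 1/3
  [-1/15, -1/5, 4/5] . (a_s_2, a_s_3, a_s_4) = 1/5

Solving yields:
  a_s_2 = 87/182
  a_s_3 = 63/130
  a_s_4 = 187/455

Starting state is s_4, so the absorption probability is a_s_4 = 187/455.

Answer: 187/455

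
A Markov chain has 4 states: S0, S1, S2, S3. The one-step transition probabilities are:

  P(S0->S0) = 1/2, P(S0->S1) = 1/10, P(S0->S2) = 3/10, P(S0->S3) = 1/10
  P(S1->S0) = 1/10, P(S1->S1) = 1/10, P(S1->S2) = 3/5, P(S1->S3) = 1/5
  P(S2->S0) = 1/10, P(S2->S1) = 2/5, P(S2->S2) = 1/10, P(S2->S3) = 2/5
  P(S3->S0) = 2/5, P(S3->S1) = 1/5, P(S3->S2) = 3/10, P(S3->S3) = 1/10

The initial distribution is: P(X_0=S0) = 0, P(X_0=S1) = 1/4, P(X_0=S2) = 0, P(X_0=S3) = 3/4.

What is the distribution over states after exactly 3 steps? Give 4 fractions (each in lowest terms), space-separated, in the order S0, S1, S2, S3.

Answer: 69/250 33/160 39/125 823/4000

Derivation:
Propagating the distribution step by step (d_{t+1} = d_t * P):
d_0 = (S0=0, S1=1/4, S2=0, S3=3/4)
  d_1[S0] = 0*1/2 + 1/4*1/10 + 0*1/10 + 3/4*2/5 = 13/40
  d_1[S1] = 0*1/10 + 1/4*1/10 + 0*2/5 + 3/4*1/5 = 7/40
  d_1[S2] = 0*3/10 + 1/4*3/5 + 0*1/10 + 3/4*3/10 = 3/8
  d_1[S3] = 0*1/10 + 1/4*1/5 + 0*2/5 + 3/4*1/10 = 1/8
d_1 = (S0=13/40, S1=7/40, S2=3/8, S3=1/8)
  d_2[S0] = 13/40*1/2 + 7/40*1/10 + 3/8*1/10 + 1/8*2/5 = 107/400
  d_2[S1] = 13/40*1/10 + 7/40*1/10 + 3/8*2/5 + 1/8*1/5 = 9/40
  d_2[S2] = 13/40*3/10 + 7/40*3/5 + 3/8*1/10 + 1/8*3/10 = 111/400
  d_2[S3] = 13/40*1/10 + 7/40*1/5 + 3/8*2/5 + 1/8*1/10 = 23/100
d_2 = (S0=107/400, S1=9/40, S2=111/400, S3=23/100)
  d_3[S0] = 107/400*1/2 + 9/40*1/10 + 111/400*1/10 + 23/100*2/5 = 69/250
  d_3[S1] = 107/400*1/10 + 9/40*1/10 + 111/400*2/5 + 23/100*1/5 = 33/160
  d_3[S2] = 107/400*3/10 + 9/40*3/5 + 111/400*1/10 + 23/100*3/10 = 39/125
  d_3[S3] = 107/400*1/10 + 9/40*1/5 + 111/400*2/5 + 23/100*1/10 = 823/4000
d_3 = (S0=69/250, S1=33/160, S2=39/125, S3=823/4000)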